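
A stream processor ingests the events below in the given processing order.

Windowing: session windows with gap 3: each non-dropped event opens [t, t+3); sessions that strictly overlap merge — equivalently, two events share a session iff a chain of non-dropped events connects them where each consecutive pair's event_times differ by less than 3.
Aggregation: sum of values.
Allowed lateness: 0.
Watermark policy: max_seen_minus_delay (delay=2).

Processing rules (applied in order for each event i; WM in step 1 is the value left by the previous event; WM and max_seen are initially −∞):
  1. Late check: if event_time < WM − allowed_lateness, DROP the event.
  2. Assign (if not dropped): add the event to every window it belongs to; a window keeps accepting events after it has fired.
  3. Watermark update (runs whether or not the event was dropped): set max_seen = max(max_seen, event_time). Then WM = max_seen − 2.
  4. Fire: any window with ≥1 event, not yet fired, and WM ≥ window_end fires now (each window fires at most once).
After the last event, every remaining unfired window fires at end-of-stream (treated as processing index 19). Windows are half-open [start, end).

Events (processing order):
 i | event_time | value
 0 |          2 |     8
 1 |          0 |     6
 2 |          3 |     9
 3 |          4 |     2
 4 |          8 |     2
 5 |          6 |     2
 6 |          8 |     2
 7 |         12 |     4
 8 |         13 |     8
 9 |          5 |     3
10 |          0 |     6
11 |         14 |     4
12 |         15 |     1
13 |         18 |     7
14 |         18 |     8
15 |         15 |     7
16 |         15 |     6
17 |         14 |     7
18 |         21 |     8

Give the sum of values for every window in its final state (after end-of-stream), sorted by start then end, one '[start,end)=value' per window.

i=0 t=2 v=8: → [2,5); WM=0
i=1 t=0 v=6: → [0,5); WM=0
i=2 t=3 v=9: → [0,6); WM=1
i=3 t=4 v=2: → [0,7); WM=2
i=4 t=8 v=2: → [8,11); WM=6
i=5 t=6 v=2: → [0,11); WM=6
i=6 t=8 v=2: → [0,11); WM=6
i=7 t=12 v=4: → [12,15); WM=10
i=8 t=13 v=8: → [12,16); WM=11
i=9 t=5 v=3: DROP (t<11-0); WM=11
i=10 t=0 v=6: DROP (t<11-0); WM=11
i=11 t=14 v=4: → [12,17); WM=12
i=12 t=15 v=1: → [12,18); WM=13
i=13 t=18 v=7: → [18,21); WM=16
i=14 t=18 v=8: → [18,21); WM=16
i=15 t=15 v=7: DROP (t<16-0); WM=16
i=16 t=15 v=6: DROP (t<16-0); WM=16
i=17 t=14 v=7: DROP (t<16-0); WM=16
i=18 t=21 v=8: → [21,24); WM=19

[0,11)=31 [12,18)=17 [18,21)=15 [21,24)=8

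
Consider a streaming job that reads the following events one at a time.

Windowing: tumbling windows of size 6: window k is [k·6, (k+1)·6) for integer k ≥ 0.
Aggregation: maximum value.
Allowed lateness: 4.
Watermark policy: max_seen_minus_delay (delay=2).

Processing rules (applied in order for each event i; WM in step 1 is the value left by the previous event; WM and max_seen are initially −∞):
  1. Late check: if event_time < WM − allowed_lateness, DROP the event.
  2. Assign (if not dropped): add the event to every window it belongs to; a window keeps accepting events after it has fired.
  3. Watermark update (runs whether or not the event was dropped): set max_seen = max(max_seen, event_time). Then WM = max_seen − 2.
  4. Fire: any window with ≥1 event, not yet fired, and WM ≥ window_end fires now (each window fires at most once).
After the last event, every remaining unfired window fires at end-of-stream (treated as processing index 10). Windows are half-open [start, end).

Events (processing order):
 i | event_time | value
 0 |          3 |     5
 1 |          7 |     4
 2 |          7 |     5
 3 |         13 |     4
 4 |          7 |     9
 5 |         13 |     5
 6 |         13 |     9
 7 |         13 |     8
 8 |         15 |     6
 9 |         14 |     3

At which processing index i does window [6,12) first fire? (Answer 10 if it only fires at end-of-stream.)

i=0 t=3 v=5: → [0,6); WM=1
i=1 t=7 v=4: → [6,12); WM=5
i=2 t=7 v=5: → [6,12); WM=5
i=3 t=13 v=4: → [12,18); WM=11; [0,6) fires=5
i=4 t=7 v=9: → [6,12); WM=11
i=5 t=13 v=5: → [12,18); WM=11
i=6 t=13 v=9: → [12,18); WM=11
i=7 t=13 v=8: → [12,18); WM=11
i=8 t=15 v=6: → [12,18); WM=13; [6,12) fires=9
i=9 t=14 v=3: → [12,18); WM=13

8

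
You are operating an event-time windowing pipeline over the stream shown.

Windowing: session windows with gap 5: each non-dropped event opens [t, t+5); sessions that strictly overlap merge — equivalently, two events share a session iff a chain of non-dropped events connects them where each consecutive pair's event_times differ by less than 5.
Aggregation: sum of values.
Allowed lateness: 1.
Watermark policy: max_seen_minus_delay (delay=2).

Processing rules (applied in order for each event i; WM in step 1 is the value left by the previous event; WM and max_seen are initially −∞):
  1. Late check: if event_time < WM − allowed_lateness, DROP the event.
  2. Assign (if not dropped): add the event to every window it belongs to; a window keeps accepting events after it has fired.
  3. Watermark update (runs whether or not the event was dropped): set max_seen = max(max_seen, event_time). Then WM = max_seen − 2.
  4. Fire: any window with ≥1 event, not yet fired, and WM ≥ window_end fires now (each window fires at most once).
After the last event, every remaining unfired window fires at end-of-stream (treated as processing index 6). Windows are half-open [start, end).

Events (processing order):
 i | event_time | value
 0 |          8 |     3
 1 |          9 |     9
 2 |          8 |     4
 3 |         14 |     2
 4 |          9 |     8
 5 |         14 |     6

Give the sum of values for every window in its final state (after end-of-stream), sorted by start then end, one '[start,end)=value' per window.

i=0 t=8 v=3: → [8,13); WM=6
i=1 t=9 v=9: → [8,14); WM=7
i=2 t=8 v=4: → [8,14); WM=7
i=3 t=14 v=2: → [14,19); WM=12
i=4 t=9 v=8: DROP (t<12-1); WM=12
i=5 t=14 v=6: → [14,19); WM=12

[8,14)=16 [14,19)=8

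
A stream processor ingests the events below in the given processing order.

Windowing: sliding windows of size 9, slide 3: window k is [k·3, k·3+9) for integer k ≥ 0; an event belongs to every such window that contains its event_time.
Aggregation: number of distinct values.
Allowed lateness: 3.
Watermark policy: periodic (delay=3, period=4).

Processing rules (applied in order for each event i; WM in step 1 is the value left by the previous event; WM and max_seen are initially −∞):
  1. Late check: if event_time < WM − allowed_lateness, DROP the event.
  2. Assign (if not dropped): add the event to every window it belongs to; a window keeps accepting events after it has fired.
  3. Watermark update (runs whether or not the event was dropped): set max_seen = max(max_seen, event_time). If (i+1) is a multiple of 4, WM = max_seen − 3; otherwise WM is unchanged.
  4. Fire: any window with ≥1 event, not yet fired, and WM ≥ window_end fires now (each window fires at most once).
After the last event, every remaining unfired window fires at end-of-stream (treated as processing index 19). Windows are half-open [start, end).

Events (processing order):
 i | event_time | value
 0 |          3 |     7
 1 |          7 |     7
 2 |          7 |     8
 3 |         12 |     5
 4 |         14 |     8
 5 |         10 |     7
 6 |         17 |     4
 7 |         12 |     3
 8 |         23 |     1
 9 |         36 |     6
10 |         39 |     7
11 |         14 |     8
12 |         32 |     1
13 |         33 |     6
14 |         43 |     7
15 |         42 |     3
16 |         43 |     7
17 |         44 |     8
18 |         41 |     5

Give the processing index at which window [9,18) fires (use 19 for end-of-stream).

11

i=0 t=3 v=7: → [3,12),[0,9); WM=−∞
i=1 t=7 v=7: → [6,15),[3,12),[0,9); WM=−∞
i=2 t=7 v=8: → [6,15),[3,12),[0,9); WM=−∞
i=3 t=12 v=5: → [12,21),[9,18),[6,15); WM=9; [0,9) fires=2
i=4 t=14 v=8: → [12,21),[9,18),[6,15); WM=9
i=5 t=10 v=7: → [9,18),[6,15),[3,12); WM=9
i=6 t=17 v=4: → [15,24),[12,21),[9,18); WM=9
i=7 t=12 v=3: → [12,21),[9,18),[6,15); WM=14; [3,12) fires=2
i=8 t=23 v=1: → [21,30),[18,27),[15,24); WM=14
i=9 t=36 v=6: → [36,45),[33,42),[30,39); WM=14
i=10 t=39 v=7: → [39,48),[36,45),[33,42); WM=14
i=11 t=14 v=8: → [12,21),[9,18),[6,15); WM=36; [6,15) fires=4 [9,18) fires=5 [12,21) fires=4 [15,24) fires=2 [18,27) fires=1 [21,30) fires=1
i=12 t=32 v=1: DROP (t<36-3); WM=36
i=13 t=33 v=6: → [33,42),[30,39),[27,36); WM=36; [27,36) fires=1
i=14 t=43 v=7: → [42,51),[39,48),[36,45); WM=36
i=15 t=42 v=3: → [42,51),[39,48),[36,45); WM=40; [30,39) fires=1
i=16 t=43 v=7: → [42,51),[39,48),[36,45); WM=40
i=17 t=44 v=8: → [42,51),[39,48),[36,45); WM=40
i=18 t=41 v=5: → [39,48),[36,45),[33,42); WM=40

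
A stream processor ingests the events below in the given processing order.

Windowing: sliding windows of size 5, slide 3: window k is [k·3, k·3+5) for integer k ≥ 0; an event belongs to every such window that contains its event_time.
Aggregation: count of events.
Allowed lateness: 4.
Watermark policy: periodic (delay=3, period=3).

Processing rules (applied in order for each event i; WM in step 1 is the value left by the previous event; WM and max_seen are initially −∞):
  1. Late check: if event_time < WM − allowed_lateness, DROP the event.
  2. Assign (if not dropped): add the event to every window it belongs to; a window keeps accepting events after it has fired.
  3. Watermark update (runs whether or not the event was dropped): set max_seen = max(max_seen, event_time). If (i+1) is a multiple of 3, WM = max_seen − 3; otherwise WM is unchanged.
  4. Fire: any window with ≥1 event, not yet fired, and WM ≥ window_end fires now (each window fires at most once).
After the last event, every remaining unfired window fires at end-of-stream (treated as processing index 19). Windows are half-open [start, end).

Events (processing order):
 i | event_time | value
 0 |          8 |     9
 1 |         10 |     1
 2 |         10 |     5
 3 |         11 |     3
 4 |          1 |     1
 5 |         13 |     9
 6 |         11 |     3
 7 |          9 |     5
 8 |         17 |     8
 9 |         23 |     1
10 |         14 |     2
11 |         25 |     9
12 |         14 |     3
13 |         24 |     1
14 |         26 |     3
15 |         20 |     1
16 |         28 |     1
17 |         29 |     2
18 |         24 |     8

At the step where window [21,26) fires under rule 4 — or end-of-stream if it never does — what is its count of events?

i=0 t=8 v=9: → [6,11); WM=−∞
i=1 t=10 v=1: → [9,14),[6,11); WM=−∞
i=2 t=10 v=5: → [9,14),[6,11); WM=7
i=3 t=11 v=3: → [9,14); WM=7
i=4 t=1 v=1: DROP (t<7-4); WM=7
i=5 t=13 v=9: → [12,17),[9,14); WM=10
i=6 t=11 v=3: → [9,14); WM=10
i=7 t=9 v=5: → [9,14),[6,11); WM=10
i=8 t=17 v=8: → [15,20); WM=14; [6,11) fires=4 [9,14) fires=6
i=9 t=23 v=1: → [21,26); WM=14
i=10 t=14 v=2: → [12,17); WM=14
i=11 t=25 v=9: → [24,29),[21,26); WM=22; [12,17) fires=2 [15,20) fires=1
i=12 t=14 v=3: DROP (t<22-4); WM=22
i=13 t=24 v=1: → [24,29),[21,26); WM=22
i=14 t=26 v=3: → [24,29); WM=23
i=15 t=20 v=1: → [18,23); WM=23; [18,23) fires=1
i=16 t=28 v=1: → [27,32),[24,29); WM=23
i=17 t=29 v=2: → [27,32); WM=26; [21,26) fires=3
i=18 t=24 v=8: → [24,29),[21,26); WM=26

3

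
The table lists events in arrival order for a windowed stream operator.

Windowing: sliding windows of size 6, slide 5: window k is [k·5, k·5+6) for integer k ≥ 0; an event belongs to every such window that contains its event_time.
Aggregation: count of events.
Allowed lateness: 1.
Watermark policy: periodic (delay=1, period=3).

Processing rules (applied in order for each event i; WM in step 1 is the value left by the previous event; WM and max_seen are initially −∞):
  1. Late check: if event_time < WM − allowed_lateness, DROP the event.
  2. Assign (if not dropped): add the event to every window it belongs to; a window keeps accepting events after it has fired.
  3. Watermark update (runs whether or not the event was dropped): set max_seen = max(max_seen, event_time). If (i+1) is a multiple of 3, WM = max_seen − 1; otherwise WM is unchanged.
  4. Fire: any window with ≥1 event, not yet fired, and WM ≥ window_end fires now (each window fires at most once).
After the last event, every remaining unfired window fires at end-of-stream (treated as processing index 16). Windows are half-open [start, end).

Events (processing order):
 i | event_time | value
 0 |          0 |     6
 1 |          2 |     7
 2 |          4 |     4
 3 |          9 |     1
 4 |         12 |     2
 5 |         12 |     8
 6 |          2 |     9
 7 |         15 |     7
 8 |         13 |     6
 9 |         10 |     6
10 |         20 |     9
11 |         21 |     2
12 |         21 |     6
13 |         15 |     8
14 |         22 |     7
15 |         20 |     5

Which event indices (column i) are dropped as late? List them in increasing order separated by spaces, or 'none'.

6 9 13

i=0 t=0 v=6: → [0,6); WM=−∞
i=1 t=2 v=7: → [0,6); WM=−∞
i=2 t=4 v=4: → [0,6); WM=3
i=3 t=9 v=1: → [5,11); WM=3
i=4 t=12 v=2: → [10,16); WM=3
i=5 t=12 v=8: → [10,16); WM=11; [0,6) fires=3 [5,11) fires=1
i=6 t=2 v=9: DROP (t<11-1); WM=11
i=7 t=15 v=7: → [15,21),[10,16); WM=11
i=8 t=13 v=6: → [10,16); WM=14
i=9 t=10 v=6: DROP (t<14-1); WM=14
i=10 t=20 v=9: → [20,26),[15,21); WM=14
i=11 t=21 v=2: → [20,26); WM=20; [10,16) fires=4
i=12 t=21 v=6: → [20,26); WM=20
i=13 t=15 v=8: DROP (t<20-1); WM=20
i=14 t=22 v=7: → [20,26); WM=21; [15,21) fires=2
i=15 t=20 v=5: → [20,26),[15,21); WM=21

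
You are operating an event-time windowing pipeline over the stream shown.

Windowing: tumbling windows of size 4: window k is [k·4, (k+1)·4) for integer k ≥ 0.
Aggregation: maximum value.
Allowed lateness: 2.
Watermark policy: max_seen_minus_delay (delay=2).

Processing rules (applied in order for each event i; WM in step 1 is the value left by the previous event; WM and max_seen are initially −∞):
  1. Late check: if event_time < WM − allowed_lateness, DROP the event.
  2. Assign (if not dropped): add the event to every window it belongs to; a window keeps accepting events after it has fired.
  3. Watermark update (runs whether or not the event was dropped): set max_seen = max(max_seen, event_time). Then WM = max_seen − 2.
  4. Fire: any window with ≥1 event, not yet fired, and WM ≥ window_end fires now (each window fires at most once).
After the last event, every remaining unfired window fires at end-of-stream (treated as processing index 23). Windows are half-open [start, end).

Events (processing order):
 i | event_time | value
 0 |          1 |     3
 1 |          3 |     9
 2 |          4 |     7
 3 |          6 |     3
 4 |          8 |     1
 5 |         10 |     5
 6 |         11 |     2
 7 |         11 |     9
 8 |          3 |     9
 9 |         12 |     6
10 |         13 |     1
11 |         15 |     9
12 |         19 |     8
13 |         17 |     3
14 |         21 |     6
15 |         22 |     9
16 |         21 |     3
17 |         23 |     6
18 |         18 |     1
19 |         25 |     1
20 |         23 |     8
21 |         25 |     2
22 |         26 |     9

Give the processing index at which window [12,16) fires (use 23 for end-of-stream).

12

i=0 t=1 v=3: → [0,4); WM=-1
i=1 t=3 v=9: → [0,4); WM=1
i=2 t=4 v=7: → [4,8); WM=2
i=3 t=6 v=3: → [4,8); WM=4; [0,4) fires=9
i=4 t=8 v=1: → [8,12); WM=6
i=5 t=10 v=5: → [8,12); WM=8; [4,8) fires=7
i=6 t=11 v=2: → [8,12); WM=9
i=7 t=11 v=9: → [8,12); WM=9
i=8 t=3 v=9: DROP (t<9-2); WM=9
i=9 t=12 v=6: → [12,16); WM=10
i=10 t=13 v=1: → [12,16); WM=11
i=11 t=15 v=9: → [12,16); WM=13; [8,12) fires=9
i=12 t=19 v=8: → [16,20); WM=17; [12,16) fires=9
i=13 t=17 v=3: → [16,20); WM=17
i=14 t=21 v=6: → [20,24); WM=19
i=15 t=22 v=9: → [20,24); WM=20; [16,20) fires=8
i=16 t=21 v=3: → [20,24); WM=20
i=17 t=23 v=6: → [20,24); WM=21
i=18 t=18 v=1: DROP (t<21-2); WM=21
i=19 t=25 v=1: → [24,28); WM=23
i=20 t=23 v=8: → [20,24); WM=23
i=21 t=25 v=2: → [24,28); WM=23
i=22 t=26 v=9: → [24,28); WM=24; [20,24) fires=9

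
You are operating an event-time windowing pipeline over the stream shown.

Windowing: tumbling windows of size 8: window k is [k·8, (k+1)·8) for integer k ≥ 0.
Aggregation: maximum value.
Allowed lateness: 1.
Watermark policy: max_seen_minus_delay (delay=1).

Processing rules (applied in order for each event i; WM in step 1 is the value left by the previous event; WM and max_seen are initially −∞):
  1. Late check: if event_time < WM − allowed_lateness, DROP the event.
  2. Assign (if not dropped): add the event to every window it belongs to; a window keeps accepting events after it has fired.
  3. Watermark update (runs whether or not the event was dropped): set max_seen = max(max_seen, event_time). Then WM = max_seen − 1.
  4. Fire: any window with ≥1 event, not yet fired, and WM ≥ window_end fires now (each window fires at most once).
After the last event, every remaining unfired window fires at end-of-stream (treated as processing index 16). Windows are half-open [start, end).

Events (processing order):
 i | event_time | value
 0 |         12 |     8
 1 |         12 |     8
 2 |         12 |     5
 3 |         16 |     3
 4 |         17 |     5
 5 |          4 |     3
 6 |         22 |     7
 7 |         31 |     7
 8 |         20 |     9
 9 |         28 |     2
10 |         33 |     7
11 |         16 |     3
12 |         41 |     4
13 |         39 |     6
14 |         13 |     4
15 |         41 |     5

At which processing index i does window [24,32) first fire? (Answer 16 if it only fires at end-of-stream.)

10

i=0 t=12 v=8: → [8,16); WM=11
i=1 t=12 v=8: → [8,16); WM=11
i=2 t=12 v=5: → [8,16); WM=11
i=3 t=16 v=3: → [16,24); WM=15
i=4 t=17 v=5: → [16,24); WM=16; [8,16) fires=8
i=5 t=4 v=3: DROP (t<16-1); WM=16
i=6 t=22 v=7: → [16,24); WM=21
i=7 t=31 v=7: → [24,32); WM=30; [16,24) fires=7
i=8 t=20 v=9: DROP (t<30-1); WM=30
i=9 t=28 v=2: DROP (t<30-1); WM=30
i=10 t=33 v=7: → [32,40); WM=32; [24,32) fires=7
i=11 t=16 v=3: DROP (t<32-1); WM=32
i=12 t=41 v=4: → [40,48); WM=40; [32,40) fires=7
i=13 t=39 v=6: → [32,40); WM=40
i=14 t=13 v=4: DROP (t<40-1); WM=40
i=15 t=41 v=5: → [40,48); WM=40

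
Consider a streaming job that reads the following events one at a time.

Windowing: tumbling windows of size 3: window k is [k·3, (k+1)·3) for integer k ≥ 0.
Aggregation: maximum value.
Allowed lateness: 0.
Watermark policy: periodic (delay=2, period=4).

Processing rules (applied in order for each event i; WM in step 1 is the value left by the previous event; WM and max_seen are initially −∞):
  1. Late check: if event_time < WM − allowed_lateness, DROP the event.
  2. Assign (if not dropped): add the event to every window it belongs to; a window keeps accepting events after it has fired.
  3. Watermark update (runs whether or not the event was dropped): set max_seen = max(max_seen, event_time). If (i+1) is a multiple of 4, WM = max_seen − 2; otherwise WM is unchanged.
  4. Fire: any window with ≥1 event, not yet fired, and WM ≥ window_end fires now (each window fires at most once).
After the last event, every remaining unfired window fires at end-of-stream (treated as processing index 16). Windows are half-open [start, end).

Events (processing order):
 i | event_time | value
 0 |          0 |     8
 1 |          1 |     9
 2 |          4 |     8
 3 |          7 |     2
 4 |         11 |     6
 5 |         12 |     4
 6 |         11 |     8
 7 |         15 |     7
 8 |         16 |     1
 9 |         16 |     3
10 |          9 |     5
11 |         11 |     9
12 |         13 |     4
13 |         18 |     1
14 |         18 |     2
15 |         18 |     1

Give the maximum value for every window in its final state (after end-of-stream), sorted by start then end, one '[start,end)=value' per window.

[0,3)=9 [3,6)=8 [6,9)=2 [9,12)=8 [12,15)=4 [15,18)=7 [18,21)=2

i=0 t=0 v=8: → [0,3); WM=−∞
i=1 t=1 v=9: → [0,3); WM=−∞
i=2 t=4 v=8: → [3,6); WM=−∞
i=3 t=7 v=2: → [6,9); WM=5; [0,3) fires=9
i=4 t=11 v=6: → [9,12); WM=5
i=5 t=12 v=4: → [12,15); WM=5
i=6 t=11 v=8: → [9,12); WM=5
i=7 t=15 v=7: → [15,18); WM=13; [3,6) fires=8 [6,9) fires=2 [9,12) fires=8
i=8 t=16 v=1: → [15,18); WM=13
i=9 t=16 v=3: → [15,18); WM=13
i=10 t=9 v=5: DROP (t<13-0); WM=13
i=11 t=11 v=9: DROP (t<13-0); WM=14
i=12 t=13 v=4: DROP (t<14-0); WM=14
i=13 t=18 v=1: → [18,21); WM=14
i=14 t=18 v=2: → [18,21); WM=14
i=15 t=18 v=1: → [18,21); WM=16; [12,15) fires=4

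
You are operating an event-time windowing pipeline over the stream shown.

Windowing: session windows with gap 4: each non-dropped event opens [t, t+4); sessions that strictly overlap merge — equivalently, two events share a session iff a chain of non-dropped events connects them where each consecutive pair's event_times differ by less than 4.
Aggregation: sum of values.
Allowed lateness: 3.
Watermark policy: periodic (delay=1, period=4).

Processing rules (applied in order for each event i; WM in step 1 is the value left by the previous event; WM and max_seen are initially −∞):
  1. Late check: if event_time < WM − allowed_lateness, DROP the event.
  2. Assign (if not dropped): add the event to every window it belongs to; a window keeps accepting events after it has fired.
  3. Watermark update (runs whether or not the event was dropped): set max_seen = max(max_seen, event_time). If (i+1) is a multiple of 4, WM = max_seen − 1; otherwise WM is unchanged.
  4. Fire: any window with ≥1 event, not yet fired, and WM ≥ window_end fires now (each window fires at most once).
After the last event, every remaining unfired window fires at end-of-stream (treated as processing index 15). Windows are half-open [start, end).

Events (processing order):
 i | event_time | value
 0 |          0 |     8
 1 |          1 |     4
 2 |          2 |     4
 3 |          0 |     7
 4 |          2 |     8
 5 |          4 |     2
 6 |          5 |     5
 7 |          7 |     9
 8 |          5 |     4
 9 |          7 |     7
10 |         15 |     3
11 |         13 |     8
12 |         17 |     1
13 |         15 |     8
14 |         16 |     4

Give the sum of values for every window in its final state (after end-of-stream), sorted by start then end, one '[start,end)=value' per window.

i=0 t=0 v=8: → [0,4); WM=−∞
i=1 t=1 v=4: → [0,5); WM=−∞
i=2 t=2 v=4: → [0,6); WM=−∞
i=3 t=0 v=7: → [0,6); WM=1
i=4 t=2 v=8: → [0,6); WM=1
i=5 t=4 v=2: → [0,8); WM=1
i=6 t=5 v=5: → [0,9); WM=1
i=7 t=7 v=9: → [0,11); WM=6
i=8 t=5 v=4: → [0,11); WM=6
i=9 t=7 v=7: → [0,11); WM=6
i=10 t=15 v=3: → [15,19); WM=6
i=11 t=13 v=8: → [13,19); WM=14
i=12 t=17 v=1: → [13,21); WM=14
i=13 t=15 v=8: → [13,21); WM=14
i=14 t=16 v=4: → [13,21); WM=14

[0,11)=58 [13,21)=24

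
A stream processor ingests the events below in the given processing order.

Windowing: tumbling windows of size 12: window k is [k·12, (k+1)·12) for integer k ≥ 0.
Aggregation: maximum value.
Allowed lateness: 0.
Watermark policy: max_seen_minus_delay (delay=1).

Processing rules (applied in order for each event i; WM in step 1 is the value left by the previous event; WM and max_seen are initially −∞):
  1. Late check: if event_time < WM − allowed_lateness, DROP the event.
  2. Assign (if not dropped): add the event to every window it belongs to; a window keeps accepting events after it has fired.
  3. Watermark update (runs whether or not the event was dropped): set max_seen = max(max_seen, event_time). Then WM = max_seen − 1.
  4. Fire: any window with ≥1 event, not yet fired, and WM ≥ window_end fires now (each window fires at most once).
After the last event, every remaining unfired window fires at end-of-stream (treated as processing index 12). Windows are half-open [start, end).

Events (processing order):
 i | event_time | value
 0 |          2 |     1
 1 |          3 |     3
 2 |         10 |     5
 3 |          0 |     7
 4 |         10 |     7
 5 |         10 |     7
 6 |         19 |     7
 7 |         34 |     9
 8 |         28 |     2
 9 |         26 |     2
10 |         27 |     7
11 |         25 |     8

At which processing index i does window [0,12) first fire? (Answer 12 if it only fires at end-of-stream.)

6

i=0 t=2 v=1: → [0,12); WM=1
i=1 t=3 v=3: → [0,12); WM=2
i=2 t=10 v=5: → [0,12); WM=9
i=3 t=0 v=7: DROP (t<9-0); WM=9
i=4 t=10 v=7: → [0,12); WM=9
i=5 t=10 v=7: → [0,12); WM=9
i=6 t=19 v=7: → [12,24); WM=18; [0,12) fires=7
i=7 t=34 v=9: → [24,36); WM=33; [12,24) fires=7
i=8 t=28 v=2: DROP (t<33-0); WM=33
i=9 t=26 v=2: DROP (t<33-0); WM=33
i=10 t=27 v=7: DROP (t<33-0); WM=33
i=11 t=25 v=8: DROP (t<33-0); WM=33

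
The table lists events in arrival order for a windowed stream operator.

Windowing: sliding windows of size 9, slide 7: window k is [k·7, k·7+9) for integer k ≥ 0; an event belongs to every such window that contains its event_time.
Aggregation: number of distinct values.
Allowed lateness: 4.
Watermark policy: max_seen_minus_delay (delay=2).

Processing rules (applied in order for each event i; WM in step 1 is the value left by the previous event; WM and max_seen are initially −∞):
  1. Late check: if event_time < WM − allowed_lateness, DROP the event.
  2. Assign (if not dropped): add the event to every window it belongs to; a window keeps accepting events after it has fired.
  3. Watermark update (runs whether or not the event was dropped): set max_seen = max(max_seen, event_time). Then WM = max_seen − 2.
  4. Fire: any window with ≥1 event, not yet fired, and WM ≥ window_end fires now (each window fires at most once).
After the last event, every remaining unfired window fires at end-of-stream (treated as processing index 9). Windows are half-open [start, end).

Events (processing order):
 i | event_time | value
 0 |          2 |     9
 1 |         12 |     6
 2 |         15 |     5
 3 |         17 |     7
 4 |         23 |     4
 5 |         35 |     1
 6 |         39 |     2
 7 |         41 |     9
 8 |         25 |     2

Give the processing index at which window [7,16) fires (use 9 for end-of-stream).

i=0 t=2 v=9: → [0,9); WM=0
i=1 t=12 v=6: → [7,16); WM=10; [0,9) fires=1
i=2 t=15 v=5: → [14,23),[7,16); WM=13
i=3 t=17 v=7: → [14,23); WM=15
i=4 t=23 v=4: → [21,30); WM=21; [7,16) fires=2
i=5 t=35 v=1: → [35,44),[28,37); WM=33; [14,23) fires=2 [21,30) fires=1
i=6 t=39 v=2: → [35,44); WM=37; [28,37) fires=1
i=7 t=41 v=9: → [35,44); WM=39
i=8 t=25 v=2: DROP (t<39-4); WM=39

4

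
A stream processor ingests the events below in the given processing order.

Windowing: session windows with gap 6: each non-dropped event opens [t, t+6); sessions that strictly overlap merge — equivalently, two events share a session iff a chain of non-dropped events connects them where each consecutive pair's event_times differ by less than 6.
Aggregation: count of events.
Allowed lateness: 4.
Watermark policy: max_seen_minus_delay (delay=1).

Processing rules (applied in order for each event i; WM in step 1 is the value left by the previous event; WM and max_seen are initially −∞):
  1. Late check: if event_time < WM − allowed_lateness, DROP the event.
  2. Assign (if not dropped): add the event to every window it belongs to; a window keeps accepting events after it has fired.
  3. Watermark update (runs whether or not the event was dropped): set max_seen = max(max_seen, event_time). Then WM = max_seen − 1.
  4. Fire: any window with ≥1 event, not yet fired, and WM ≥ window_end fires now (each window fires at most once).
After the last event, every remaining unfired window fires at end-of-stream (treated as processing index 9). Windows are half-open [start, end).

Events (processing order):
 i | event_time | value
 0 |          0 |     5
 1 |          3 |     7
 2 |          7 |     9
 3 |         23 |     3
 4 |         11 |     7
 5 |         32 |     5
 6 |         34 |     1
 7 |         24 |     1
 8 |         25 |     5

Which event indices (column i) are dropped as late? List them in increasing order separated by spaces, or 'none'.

i=0 t=0 v=5: → [0,6); WM=-1
i=1 t=3 v=7: → [0,9); WM=2
i=2 t=7 v=9: → [0,13); WM=6
i=3 t=23 v=3: → [23,29); WM=22
i=4 t=11 v=7: DROP (t<22-4); WM=22
i=5 t=32 v=5: → [32,38); WM=31
i=6 t=34 v=1: → [32,40); WM=33
i=7 t=24 v=1: DROP (t<33-4); WM=33
i=8 t=25 v=5: DROP (t<33-4); WM=33

4 7 8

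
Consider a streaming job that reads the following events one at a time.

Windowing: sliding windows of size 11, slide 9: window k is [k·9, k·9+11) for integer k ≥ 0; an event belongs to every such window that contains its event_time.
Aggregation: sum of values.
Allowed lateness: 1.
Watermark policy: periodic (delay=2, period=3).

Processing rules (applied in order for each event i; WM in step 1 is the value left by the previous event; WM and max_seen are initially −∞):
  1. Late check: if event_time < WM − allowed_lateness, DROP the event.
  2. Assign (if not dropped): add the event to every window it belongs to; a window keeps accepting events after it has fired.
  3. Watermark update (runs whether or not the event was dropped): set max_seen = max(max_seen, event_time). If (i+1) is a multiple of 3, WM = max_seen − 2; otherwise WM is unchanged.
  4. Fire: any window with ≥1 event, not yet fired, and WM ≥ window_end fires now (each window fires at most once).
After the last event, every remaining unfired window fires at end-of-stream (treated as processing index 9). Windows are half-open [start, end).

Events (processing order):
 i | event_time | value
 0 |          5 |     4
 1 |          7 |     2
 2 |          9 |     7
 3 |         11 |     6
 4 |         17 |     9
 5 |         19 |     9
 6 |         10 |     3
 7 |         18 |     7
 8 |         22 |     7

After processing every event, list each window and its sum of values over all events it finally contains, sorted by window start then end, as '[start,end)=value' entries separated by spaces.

i=0 t=5 v=4: → [0,11); WM=−∞
i=1 t=7 v=2: → [0,11); WM=−∞
i=2 t=9 v=7: → [9,20),[0,11); WM=7
i=3 t=11 v=6: → [9,20); WM=7
i=4 t=17 v=9: → [9,20); WM=7
i=5 t=19 v=9: → [18,29),[9,20); WM=17; [0,11) fires=13
i=6 t=10 v=3: DROP (t<17-1); WM=17
i=7 t=18 v=7: → [18,29),[9,20); WM=17
i=8 t=22 v=7: → [18,29); WM=20; [9,20) fires=38

[0,11)=13 [9,20)=38 [18,29)=23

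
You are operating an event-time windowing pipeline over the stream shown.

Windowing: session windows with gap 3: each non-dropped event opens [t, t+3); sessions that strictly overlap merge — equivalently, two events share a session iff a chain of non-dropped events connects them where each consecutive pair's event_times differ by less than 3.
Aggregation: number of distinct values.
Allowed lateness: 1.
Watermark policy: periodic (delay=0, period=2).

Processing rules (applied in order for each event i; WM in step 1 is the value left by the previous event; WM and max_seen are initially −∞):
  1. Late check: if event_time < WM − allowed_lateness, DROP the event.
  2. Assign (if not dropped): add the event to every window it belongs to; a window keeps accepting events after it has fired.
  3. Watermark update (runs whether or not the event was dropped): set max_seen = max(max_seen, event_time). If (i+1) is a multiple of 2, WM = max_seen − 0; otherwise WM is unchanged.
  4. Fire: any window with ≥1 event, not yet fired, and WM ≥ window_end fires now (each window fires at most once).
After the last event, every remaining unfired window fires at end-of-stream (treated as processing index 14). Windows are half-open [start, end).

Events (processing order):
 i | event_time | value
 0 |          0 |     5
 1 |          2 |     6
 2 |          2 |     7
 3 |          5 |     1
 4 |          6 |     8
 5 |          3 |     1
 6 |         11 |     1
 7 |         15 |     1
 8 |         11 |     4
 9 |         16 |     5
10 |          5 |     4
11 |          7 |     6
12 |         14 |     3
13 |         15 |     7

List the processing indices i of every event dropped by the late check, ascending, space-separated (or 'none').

i=0 t=0 v=5: → [0,3); WM=−∞
i=1 t=2 v=6: → [0,5); WM=2
i=2 t=2 v=7: → [0,5); WM=2
i=3 t=5 v=1: → [5,8); WM=5
i=4 t=6 v=8: → [5,9); WM=5
i=5 t=3 v=1: DROP (t<5-1); WM=6
i=6 t=11 v=1: → [11,14); WM=6
i=7 t=15 v=1: → [15,18); WM=15
i=8 t=11 v=4: DROP (t<15-1); WM=15
i=9 t=16 v=5: → [15,19); WM=16
i=10 t=5 v=4: DROP (t<16-1); WM=16
i=11 t=7 v=6: DROP (t<16-1); WM=16
i=12 t=14 v=3: DROP (t<16-1); WM=16
i=13 t=15 v=7: → [15,19); WM=16

5 8 10 11 12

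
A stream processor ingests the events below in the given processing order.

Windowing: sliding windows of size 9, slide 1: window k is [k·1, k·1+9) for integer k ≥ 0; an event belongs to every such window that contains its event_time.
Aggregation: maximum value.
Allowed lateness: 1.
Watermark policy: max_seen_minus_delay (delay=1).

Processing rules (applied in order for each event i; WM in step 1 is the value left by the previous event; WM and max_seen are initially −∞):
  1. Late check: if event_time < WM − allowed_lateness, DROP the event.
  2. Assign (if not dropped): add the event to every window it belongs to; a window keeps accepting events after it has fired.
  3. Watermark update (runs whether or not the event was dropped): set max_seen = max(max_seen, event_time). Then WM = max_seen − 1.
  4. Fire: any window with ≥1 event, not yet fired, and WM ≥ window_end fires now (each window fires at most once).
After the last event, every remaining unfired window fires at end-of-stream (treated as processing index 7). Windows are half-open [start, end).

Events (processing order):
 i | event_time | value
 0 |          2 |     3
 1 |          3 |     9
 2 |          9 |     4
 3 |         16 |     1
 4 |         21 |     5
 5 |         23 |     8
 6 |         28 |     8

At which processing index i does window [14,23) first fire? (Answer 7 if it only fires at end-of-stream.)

6

i=0 t=2 v=3: → [2,11),[1,10),[0,9); WM=1
i=1 t=3 v=9: → [3,12),[2,11),[1,10),[0,9); WM=2
i=2 t=9 v=4: → [9,18),[8,17),[7,16),[6,15),[5,14),[4,13),[3,12),[2,11),[1,10); WM=8
i=3 t=16 v=1: → [16,25),[15,24),[14,23),[13,22),[12,21),[11,20),[10,19),[9,18),[8,17); WM=15; [0,9) fires=9 [1,10) fires=9 [2,11) fires=9 [3,12) fires=9 [4,13) fires=4 [5,14) fires=4 [6,15) fires=4
i=4 t=21 v=5: → [21,30),[20,29),[19,28),[18,27),[17,26),[16,25),[15,24),[14,23),[13,22); WM=20; [7,16) fires=4 [8,17) fires=4 [9,18) fires=4 [10,19) fires=1 [11,20) fires=1
i=5 t=23 v=8: → [23,32),[22,31),[21,30),[20,29),[19,28),[18,27),[17,26),[16,25),[15,24); WM=22; [12,21) fires=1 [13,22) fires=5
i=6 t=28 v=8: → [28,37),[27,36),[26,35),[25,34),[24,33),[23,32),[22,31),[21,30),[20,29); WM=27; [14,23) fires=5 [15,24) fires=8 [16,25) fires=8 [17,26) fires=8 [18,27) fires=8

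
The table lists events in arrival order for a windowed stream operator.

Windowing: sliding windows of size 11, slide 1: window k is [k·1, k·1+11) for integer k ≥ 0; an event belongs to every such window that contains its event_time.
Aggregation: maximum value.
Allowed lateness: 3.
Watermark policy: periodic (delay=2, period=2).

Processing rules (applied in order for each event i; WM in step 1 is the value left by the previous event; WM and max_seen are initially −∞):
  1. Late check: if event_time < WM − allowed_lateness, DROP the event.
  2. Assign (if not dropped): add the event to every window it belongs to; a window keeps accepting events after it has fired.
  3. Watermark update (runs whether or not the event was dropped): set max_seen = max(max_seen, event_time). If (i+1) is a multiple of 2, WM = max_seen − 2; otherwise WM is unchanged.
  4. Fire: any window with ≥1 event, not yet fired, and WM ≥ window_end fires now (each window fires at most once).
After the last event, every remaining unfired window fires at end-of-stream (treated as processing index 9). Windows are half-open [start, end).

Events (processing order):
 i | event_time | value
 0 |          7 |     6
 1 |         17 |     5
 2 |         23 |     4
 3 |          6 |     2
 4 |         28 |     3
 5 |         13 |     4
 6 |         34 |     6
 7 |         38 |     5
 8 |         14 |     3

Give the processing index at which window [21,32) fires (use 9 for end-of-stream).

i=0 t=7 v=6: → [7,18),[6,17),[5,16),[4,15),[3,14),[2,13),[1,12),[0,11); WM=−∞
i=1 t=17 v=5: → [17,28),[16,27),[15,26),[14,25),[13,24),[12,23),[11,22),[10,21),[9,20),[8,19),[7,18); WM=15; [0,11) fires=6 [1,12) fires=6 [2,13) fires=6 [3,14) fires=6 [4,15) fires=6
i=2 t=23 v=4: → [23,34),[22,33),[21,32),[20,31),[19,30),[18,29),[17,28),[16,27),[15,26),[14,25),[13,24); WM=15
i=3 t=6 v=2: DROP (t<15-3); WM=21; [5,16) fires=6 [6,17) fires=6 [7,18) fires=6 [8,19) fires=5 [9,20) fires=5 [10,21) fires=5
i=4 t=28 v=3: → [28,39),[27,38),[26,37),[25,36),[24,35),[23,34),[22,33),[21,32),[20,31),[19,30),[18,29); WM=21
i=5 t=13 v=4: DROP (t<21-3); WM=26; [11,22) fires=5 [12,23) fires=5 [13,24) fires=5 [14,25) fires=5 [15,26) fires=5
i=6 t=34 v=6: → [34,45),[33,44),[32,43),[31,42),[30,41),[29,40),[28,39),[27,38),[26,37),[25,36),[24,35); WM=26
i=7 t=38 v=5: → [38,49),[37,48),[36,47),[35,46),[34,45),[33,44),[32,43),[31,42),[30,41),[29,40),[28,39); WM=36; [16,27) fires=5 [17,28) fires=5 [18,29) fires=4 [19,30) fires=4 [20,31) fires=4 [21,32) fires=4 [22,33) fires=4 [23,34) fires=4 [24,35) fires=6 [25,36) fires=6
i=8 t=14 v=3: DROP (t<36-3); WM=36

7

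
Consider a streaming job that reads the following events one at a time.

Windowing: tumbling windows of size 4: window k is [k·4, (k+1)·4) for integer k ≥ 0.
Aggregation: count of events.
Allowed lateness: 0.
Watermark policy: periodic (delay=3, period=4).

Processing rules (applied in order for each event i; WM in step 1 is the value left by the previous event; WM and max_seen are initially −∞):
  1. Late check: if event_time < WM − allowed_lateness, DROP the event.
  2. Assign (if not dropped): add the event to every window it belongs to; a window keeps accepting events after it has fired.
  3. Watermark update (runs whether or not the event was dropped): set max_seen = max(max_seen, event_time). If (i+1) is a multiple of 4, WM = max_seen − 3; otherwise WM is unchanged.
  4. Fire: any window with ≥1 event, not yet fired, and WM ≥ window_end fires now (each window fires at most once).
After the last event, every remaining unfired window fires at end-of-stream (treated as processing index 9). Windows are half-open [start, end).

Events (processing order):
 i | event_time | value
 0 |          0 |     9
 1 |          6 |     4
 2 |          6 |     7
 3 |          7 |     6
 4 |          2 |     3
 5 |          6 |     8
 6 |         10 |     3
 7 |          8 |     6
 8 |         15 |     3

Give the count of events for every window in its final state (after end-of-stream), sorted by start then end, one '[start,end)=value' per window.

i=0 t=0 v=9: → [0,4); WM=−∞
i=1 t=6 v=4: → [4,8); WM=−∞
i=2 t=6 v=7: → [4,8); WM=−∞
i=3 t=7 v=6: → [4,8); WM=4; [0,4) fires=1
i=4 t=2 v=3: DROP (t<4-0); WM=4
i=5 t=6 v=8: → [4,8); WM=4
i=6 t=10 v=3: → [8,12); WM=4
i=7 t=8 v=6: → [8,12); WM=7
i=8 t=15 v=3: → [12,16); WM=7

[0,4)=1 [4,8)=4 [8,12)=2 [12,16)=1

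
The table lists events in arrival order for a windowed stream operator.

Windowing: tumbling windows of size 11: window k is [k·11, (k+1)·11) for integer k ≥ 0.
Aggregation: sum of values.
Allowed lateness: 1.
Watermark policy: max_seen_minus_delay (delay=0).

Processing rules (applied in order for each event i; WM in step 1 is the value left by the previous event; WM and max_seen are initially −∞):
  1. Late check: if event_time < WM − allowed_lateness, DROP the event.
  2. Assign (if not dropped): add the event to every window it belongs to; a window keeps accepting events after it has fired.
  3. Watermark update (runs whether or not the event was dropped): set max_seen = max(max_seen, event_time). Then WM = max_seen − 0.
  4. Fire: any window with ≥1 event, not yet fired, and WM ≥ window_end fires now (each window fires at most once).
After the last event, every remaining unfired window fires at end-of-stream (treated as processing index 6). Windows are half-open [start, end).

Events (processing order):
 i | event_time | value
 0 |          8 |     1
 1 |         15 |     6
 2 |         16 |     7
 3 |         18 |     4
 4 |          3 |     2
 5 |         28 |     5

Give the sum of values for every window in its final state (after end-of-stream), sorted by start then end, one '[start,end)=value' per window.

i=0 t=8 v=1: → [0,11); WM=8
i=1 t=15 v=6: → [11,22); WM=15; [0,11) fires=1
i=2 t=16 v=7: → [11,22); WM=16
i=3 t=18 v=4: → [11,22); WM=18
i=4 t=3 v=2: DROP (t<18-1); WM=18
i=5 t=28 v=5: → [22,33); WM=28; [11,22) fires=17

[0,11)=1 [11,22)=17 [22,33)=5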